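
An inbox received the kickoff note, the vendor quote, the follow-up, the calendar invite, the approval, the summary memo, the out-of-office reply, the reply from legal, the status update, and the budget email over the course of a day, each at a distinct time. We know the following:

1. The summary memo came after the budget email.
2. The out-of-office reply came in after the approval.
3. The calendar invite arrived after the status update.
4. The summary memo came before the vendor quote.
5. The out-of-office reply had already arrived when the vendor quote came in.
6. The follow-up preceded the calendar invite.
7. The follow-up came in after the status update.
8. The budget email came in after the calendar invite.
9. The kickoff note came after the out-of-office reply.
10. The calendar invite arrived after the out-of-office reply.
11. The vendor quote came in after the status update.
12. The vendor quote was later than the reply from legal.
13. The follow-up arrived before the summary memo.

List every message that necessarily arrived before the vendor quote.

Directly stated before the vendor quote: the out-of-office reply, the reply from legal, the status update, and the summary memo.
The approval reaches the vendor quote via the approval → the out-of-office reply → the vendor quote.
The budget email reaches the vendor quote via the budget email → the summary memo → the vendor quote.
The calendar invite reaches the vendor quote via the calendar invite → the budget email → the summary memo → the vendor quote.
Likewise the follow-up reaches the vendor quote by chaining the stated constraints.

the approval, the budget email, the calendar invite, the follow-up, the out-of-office reply, the reply from legal, the status update, the summary memo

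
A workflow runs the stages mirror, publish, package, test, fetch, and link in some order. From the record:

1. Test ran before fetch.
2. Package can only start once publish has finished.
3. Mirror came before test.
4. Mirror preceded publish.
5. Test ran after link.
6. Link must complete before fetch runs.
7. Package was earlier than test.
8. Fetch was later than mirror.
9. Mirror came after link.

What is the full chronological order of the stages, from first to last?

The constraints fix every adjacent pair, so only one ordering works:
link → mirror → publish → package → test → fetch.

link, mirror, publish, package, test, fetch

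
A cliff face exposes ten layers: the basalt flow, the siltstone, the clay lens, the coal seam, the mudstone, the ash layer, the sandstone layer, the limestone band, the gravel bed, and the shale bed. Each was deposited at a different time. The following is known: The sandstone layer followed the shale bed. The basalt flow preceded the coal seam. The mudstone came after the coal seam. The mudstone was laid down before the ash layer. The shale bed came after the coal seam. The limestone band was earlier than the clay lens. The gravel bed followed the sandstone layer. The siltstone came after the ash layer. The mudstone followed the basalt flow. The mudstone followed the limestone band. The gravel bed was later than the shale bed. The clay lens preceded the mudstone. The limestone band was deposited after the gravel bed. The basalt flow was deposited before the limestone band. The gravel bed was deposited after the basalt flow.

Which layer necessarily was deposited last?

the siltstone

Every other layer has a chain of constraints placing it before the siltstone, so the siltstone is last.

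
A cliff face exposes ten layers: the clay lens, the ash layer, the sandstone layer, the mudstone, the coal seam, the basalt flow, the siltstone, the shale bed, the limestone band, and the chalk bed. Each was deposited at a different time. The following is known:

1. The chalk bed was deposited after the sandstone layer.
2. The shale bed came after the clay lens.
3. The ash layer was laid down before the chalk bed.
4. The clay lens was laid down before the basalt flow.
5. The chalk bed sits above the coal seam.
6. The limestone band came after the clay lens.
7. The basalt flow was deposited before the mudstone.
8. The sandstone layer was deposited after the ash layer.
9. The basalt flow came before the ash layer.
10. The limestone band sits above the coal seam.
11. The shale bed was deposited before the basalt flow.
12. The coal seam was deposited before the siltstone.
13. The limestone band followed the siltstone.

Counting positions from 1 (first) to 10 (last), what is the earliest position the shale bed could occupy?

The clay lens must come before the shale bed — 1 forced predecessor.
Nothing else is forced ahead of the shale bed, so its earliest slot is position 1 + 1 = 2.

2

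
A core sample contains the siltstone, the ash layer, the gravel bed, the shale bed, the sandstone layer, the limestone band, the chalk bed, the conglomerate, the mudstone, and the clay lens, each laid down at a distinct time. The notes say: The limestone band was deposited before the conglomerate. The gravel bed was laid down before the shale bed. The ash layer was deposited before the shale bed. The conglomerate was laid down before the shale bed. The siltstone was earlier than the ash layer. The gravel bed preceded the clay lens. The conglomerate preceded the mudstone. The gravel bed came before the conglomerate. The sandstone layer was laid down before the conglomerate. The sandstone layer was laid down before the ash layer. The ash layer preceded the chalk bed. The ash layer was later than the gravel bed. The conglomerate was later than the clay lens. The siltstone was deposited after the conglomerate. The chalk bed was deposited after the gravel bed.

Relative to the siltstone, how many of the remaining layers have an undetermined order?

Forced before the siltstone: the clay lens, the conglomerate, the gravel bed, the limestone band, and the sandstone layer; forced after the siltstone: the ash layer, the chalk bed, and the shale bed.
That leaves the mudstone with no forced order relative to the siltstone — 1.

1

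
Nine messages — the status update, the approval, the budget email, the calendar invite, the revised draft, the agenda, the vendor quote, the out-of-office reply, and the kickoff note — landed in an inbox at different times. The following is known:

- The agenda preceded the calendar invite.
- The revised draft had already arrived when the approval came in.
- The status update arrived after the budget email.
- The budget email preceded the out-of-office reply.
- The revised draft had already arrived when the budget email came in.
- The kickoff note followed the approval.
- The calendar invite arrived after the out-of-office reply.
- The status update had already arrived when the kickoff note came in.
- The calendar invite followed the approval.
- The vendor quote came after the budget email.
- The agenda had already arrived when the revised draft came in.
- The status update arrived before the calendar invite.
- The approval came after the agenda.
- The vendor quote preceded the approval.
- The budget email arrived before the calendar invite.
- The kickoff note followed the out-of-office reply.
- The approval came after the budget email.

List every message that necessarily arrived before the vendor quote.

Directly stated before the vendor quote: the budget email.
The agenda reaches the vendor quote via the agenda → the revised draft → the budget email → the vendor quote.
The revised draft reaches the vendor quote via the revised draft → the budget email → the vendor quote.

the agenda, the budget email, the revised draft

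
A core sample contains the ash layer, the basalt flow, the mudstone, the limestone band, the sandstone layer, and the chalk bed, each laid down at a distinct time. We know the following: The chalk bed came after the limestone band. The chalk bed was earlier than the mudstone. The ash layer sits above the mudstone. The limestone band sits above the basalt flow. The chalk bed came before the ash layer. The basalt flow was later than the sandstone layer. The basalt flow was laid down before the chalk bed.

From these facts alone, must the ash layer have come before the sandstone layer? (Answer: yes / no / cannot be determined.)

no

Tracing the constraints gives the sandstone layer → the basalt flow → the chalk bed → the ash layer, so the sandstone layer must come before the ash layer.
That means the ash layer cannot be before the sandstone layer.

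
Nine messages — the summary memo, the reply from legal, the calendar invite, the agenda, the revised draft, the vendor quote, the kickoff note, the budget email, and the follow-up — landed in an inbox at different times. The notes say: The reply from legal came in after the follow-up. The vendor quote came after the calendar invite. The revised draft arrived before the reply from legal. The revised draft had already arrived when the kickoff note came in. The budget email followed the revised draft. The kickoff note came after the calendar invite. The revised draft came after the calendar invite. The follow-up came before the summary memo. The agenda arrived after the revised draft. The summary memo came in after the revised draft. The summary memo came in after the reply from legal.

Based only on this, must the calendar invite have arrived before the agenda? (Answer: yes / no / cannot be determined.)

yes

Chain the constraints: the calendar invite → the revised draft → the agenda. Each link is directly stated, so the calendar invite comes before the agenda.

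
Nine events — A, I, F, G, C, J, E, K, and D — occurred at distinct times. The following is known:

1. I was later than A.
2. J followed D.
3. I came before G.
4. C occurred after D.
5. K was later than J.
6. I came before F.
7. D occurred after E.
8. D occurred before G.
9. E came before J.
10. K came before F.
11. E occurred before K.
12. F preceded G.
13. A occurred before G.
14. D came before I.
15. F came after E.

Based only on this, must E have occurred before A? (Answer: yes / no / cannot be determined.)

No chain of stated constraints runs from E to A, and none runs from A to E either.
So the relative order of E and A is not fixed by the given facts.

cannot be determined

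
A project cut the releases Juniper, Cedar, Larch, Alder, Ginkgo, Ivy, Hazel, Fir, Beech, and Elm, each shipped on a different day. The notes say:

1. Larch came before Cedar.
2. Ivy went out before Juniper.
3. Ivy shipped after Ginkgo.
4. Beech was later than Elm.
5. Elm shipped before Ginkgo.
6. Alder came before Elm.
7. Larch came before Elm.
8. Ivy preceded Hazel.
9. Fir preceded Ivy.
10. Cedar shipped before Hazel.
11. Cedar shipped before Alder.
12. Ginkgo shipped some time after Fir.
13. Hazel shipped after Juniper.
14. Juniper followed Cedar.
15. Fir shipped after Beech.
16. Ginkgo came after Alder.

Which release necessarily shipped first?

Larch has a chain of constraints placing it before every other release, so Larch must be first.

Larch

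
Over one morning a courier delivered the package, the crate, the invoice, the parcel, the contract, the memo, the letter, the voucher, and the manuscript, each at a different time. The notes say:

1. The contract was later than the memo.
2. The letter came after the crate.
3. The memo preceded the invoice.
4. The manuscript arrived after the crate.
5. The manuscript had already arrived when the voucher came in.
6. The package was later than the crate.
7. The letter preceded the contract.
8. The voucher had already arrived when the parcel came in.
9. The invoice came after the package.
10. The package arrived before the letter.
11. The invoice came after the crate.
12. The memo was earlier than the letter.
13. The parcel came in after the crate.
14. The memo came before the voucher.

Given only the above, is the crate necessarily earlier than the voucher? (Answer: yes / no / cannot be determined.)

Chain the constraints: the crate → the manuscript → the voucher. Each link is directly stated, so the crate comes before the voucher.

yes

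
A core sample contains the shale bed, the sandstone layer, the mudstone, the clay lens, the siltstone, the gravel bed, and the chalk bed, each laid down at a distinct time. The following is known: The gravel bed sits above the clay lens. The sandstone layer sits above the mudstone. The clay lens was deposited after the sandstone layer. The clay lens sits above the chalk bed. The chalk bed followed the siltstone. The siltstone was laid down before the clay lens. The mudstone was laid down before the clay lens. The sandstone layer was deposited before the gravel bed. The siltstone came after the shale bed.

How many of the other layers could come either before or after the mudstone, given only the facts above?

3

Forced after the mudstone: the clay lens, the gravel bed, and the sandstone layer.
That leaves the chalk bed, the shale bed, and the siltstone with no forced order relative to the mudstone — 3.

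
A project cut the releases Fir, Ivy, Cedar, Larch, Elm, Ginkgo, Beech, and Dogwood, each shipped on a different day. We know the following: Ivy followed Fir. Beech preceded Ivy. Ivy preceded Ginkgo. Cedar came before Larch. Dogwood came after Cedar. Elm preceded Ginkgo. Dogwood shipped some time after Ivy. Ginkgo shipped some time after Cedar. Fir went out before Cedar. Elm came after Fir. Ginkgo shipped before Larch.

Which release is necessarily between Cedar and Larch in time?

Ginkgo

Tracing the constraints gives Cedar → Ginkgo → Larch, so Ginkgo sits after Cedar and before Larch.
No other release is forced both after Cedar and before Larch.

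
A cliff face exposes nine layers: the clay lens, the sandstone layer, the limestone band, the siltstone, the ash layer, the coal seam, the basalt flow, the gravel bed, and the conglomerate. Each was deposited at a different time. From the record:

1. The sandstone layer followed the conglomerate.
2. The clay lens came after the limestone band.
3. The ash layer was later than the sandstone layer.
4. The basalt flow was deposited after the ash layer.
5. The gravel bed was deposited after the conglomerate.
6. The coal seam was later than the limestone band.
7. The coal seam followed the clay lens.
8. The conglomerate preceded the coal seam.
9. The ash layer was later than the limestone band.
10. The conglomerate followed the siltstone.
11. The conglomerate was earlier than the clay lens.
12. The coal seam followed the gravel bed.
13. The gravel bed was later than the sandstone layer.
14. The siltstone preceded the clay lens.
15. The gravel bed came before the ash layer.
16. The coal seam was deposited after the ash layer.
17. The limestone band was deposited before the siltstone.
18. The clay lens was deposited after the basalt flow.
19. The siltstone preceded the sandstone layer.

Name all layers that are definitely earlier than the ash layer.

the conglomerate, the gravel bed, the limestone band, the sandstone layer, the siltstone

Directly stated before the ash layer: the gravel bed, the limestone band, and the sandstone layer.
The conglomerate reaches the ash layer via the conglomerate → the sandstone layer → the ash layer.
The siltstone reaches the ash layer via the siltstone → the sandstone layer → the ash layer.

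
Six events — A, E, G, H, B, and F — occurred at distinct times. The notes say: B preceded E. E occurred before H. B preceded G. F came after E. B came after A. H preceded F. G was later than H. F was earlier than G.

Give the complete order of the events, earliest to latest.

A, B, E, H, F, G

The constraints fix every adjacent pair, so only one ordering works:
A → B → E → H → F → G.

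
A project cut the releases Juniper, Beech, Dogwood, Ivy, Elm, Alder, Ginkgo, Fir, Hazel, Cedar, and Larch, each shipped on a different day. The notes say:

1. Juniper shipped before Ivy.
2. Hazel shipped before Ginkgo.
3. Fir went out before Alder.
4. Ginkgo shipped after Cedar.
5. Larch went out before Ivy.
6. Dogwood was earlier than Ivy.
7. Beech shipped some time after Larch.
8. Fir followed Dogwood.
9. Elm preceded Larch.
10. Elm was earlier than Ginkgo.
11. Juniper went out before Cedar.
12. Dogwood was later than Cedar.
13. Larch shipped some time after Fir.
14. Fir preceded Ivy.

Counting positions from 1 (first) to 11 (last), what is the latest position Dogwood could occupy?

Dogwood must come before Alder, Beech, Fir, Ivy, and Larch — 5 releases forced after it.
Everything else can be placed before Dogwood in some valid order, so Dogwood can sit as late as position 11 − 5 = 6.

6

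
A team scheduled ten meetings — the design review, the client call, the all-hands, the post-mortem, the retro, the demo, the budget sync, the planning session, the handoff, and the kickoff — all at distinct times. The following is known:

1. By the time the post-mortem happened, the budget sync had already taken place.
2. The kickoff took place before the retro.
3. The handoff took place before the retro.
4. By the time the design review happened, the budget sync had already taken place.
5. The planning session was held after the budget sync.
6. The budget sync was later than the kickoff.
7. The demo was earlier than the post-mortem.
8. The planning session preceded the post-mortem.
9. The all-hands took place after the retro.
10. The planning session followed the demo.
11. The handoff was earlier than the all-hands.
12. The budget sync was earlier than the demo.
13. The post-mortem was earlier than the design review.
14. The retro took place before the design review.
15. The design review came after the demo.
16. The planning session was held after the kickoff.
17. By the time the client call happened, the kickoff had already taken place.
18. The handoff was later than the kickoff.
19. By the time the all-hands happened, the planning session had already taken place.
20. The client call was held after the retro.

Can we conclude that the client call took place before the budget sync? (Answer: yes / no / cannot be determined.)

cannot be determined

No chain of stated constraints runs from the client call to the budget sync, and none runs from the budget sync to the client call either.
So the relative order of the client call and the budget sync is not fixed by the given facts.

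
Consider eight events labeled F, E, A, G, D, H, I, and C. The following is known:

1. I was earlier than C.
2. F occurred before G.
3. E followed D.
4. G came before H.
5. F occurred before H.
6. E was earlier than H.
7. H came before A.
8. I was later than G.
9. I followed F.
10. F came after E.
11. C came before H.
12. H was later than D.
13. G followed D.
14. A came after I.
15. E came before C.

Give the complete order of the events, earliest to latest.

The constraints fix every adjacent pair, so only one ordering works:
D → E → F → G → I → C → H → A.

D, E, F, G, I, C, H, A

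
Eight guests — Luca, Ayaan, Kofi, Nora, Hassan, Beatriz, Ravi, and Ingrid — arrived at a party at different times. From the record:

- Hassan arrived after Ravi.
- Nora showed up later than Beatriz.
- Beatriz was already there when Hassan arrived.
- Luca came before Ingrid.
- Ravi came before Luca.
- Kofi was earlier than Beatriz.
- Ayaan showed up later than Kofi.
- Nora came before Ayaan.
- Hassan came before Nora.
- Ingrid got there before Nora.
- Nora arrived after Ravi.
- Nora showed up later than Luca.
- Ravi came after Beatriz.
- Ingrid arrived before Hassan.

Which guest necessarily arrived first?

Kofi

Kofi has a chain of constraints placing them before every other guest, so Kofi must be first.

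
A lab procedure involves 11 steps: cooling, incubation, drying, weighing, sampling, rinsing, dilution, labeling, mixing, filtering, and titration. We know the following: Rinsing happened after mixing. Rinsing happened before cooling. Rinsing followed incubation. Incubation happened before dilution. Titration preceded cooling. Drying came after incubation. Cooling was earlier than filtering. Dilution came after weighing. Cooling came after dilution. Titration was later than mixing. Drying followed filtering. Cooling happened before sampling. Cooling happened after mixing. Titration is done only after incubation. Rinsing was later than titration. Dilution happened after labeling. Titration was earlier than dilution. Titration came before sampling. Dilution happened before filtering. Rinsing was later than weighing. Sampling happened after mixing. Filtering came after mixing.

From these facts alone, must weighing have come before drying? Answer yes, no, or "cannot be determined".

yes

Chain the constraints: weighing → dilution → filtering → drying. Each link is directly stated, so weighing comes before drying.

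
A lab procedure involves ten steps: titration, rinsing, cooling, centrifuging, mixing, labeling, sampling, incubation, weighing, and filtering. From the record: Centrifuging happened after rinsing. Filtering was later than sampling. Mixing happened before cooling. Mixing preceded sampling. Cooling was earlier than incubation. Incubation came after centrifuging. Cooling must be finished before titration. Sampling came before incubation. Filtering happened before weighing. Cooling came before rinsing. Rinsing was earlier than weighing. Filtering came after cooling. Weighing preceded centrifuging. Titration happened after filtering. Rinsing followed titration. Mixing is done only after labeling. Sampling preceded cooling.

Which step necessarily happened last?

incubation

Every other step has a chain of constraints placing it before incubation, so incubation is last.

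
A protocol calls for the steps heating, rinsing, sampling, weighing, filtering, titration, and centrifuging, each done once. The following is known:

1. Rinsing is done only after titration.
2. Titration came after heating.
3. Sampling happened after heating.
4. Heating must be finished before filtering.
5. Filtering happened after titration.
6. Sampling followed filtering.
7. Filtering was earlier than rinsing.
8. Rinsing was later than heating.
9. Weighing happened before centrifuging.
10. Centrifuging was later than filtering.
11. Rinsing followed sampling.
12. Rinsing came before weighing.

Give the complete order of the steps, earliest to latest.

heating, titration, filtering, sampling, rinsing, weighing, centrifuging

The constraints fix every adjacent pair, so only one ordering works:
heating → titration → filtering → sampling → rinsing → weighing → centrifuging.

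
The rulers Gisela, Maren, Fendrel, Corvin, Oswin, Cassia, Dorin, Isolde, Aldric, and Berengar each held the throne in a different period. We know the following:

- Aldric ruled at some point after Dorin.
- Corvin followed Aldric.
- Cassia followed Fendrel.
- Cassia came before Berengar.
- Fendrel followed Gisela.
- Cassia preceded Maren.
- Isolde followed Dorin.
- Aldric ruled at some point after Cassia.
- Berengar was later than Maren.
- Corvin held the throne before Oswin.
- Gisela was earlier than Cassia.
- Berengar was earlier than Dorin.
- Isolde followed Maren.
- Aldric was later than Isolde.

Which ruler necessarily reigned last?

Every other ruler has a chain of constraints placing them before Oswin, so Oswin is last.

Oswin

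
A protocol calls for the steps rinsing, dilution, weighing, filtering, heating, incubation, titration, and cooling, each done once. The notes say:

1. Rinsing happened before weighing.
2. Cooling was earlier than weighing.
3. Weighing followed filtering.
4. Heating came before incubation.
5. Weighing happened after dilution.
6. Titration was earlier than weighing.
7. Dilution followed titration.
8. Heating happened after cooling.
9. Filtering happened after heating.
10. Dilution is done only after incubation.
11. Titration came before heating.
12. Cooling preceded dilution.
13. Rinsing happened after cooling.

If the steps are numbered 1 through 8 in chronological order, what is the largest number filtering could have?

Filtering must come before weighing — 1 step forced after it.
Everything else can be placed before filtering in some valid order, so filtering can sit as late as position 8 − 1 = 7.

7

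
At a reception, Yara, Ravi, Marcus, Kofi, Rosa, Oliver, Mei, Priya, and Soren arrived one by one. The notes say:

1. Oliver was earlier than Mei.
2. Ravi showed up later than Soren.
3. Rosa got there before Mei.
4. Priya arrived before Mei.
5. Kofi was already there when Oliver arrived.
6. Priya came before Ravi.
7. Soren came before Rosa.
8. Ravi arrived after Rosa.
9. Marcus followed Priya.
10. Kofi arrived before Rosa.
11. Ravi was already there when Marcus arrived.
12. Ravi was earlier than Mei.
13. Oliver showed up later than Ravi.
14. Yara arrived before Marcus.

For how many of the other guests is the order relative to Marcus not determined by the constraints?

2

Forced before Marcus: Kofi, Priya, Ravi, Rosa, Soren, and Yara.
That leaves Mei and Oliver with no forced order relative to Marcus — 2.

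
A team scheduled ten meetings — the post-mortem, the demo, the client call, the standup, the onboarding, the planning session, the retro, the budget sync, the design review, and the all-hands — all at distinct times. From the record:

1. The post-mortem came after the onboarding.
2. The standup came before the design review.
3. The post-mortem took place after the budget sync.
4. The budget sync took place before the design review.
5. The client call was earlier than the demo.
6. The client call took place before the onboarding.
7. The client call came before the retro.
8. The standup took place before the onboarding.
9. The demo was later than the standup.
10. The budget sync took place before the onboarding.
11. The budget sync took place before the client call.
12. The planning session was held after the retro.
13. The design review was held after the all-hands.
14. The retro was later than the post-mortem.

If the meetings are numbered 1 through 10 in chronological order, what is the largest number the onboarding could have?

7

The onboarding must come before the planning session, the post-mortem, and the retro — 3 meetings forced after it.
Everything else can be placed before the onboarding in some valid order, so the onboarding can sit as late as position 10 − 3 = 7.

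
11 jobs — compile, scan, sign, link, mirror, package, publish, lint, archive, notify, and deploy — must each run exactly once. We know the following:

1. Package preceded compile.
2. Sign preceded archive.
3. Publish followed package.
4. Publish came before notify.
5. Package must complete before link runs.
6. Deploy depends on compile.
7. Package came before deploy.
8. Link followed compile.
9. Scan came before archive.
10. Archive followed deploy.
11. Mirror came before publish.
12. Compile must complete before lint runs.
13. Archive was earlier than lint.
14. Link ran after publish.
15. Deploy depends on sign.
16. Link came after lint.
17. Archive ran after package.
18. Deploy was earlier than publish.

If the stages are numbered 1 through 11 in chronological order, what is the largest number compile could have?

5

Compile must come before archive, deploy, link, lint, notify, and publish — 6 stages forced after it.
Everything else can be placed before compile in some valid order, so compile can sit as late as position 11 − 6 = 5.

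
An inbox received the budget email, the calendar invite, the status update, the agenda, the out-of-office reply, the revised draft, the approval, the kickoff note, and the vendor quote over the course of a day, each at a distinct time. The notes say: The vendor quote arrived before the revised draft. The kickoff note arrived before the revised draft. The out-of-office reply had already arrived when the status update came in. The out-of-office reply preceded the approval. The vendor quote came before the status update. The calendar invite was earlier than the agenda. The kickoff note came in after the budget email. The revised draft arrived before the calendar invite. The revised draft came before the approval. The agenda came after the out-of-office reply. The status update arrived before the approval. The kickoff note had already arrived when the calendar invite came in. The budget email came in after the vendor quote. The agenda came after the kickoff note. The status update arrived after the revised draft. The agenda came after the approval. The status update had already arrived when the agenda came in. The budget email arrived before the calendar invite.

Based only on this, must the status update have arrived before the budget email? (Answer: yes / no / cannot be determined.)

no

Tracing the constraints gives the budget email → the kickoff note → the revised draft → the status update, so the budget email must come before the status update.
That means the status update cannot be before the budget email.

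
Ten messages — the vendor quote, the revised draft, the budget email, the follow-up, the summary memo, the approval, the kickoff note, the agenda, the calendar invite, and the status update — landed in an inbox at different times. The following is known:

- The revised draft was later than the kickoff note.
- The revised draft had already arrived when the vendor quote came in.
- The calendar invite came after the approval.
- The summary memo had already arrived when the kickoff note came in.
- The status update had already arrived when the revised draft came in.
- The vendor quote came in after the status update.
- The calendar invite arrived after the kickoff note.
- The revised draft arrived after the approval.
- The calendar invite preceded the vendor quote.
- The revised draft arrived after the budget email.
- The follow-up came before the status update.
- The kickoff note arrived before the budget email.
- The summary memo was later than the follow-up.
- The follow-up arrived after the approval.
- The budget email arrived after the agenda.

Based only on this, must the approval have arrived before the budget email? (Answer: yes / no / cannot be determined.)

yes

Chain the constraints: the approval → the follow-up → the summary memo → the kickoff note → the budget email. Each link is directly stated, so the approval comes before the budget email.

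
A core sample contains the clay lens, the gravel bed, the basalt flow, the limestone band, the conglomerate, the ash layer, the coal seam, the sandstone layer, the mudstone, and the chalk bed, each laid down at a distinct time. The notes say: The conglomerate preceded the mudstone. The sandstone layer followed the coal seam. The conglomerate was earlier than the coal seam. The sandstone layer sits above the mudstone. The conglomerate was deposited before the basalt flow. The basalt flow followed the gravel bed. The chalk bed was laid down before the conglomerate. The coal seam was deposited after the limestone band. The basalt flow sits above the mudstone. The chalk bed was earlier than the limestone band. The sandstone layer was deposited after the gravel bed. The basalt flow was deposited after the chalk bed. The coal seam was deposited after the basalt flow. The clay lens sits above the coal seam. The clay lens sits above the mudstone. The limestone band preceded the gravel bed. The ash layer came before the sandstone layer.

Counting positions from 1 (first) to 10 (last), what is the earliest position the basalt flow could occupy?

6

The chalk bed, the conglomerate, the gravel bed, the limestone band, and the mudstone must all come before the basalt flow — 5 forced predecessors.
Nothing else is forced ahead of the basalt flow, so its earliest slot is position 5 + 1 = 6.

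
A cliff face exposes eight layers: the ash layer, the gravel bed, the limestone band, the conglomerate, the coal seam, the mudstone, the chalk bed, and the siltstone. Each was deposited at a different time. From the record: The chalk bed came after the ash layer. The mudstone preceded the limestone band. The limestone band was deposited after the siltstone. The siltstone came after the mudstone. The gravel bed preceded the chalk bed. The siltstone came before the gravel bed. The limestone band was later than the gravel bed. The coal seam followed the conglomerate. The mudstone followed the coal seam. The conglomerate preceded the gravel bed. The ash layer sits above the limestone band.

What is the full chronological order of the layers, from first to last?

the conglomerate, the coal seam, the mudstone, the siltstone, the gravel bed, the limestone band, the ash layer, the chalk bed

The constraints fix every adjacent pair, so only one ordering works:
the conglomerate → the coal seam → the mudstone → the siltstone → the gravel bed → the limestone band → the ash layer → the chalk bed.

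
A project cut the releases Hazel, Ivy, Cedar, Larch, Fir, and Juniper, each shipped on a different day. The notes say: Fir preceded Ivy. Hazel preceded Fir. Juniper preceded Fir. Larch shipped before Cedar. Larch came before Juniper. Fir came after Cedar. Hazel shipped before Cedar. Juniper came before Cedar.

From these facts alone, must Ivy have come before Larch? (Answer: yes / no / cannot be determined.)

no

Tracing the constraints gives Larch → Juniper → Fir → Ivy, so Larch must come before Ivy.
That means Ivy cannot be before Larch.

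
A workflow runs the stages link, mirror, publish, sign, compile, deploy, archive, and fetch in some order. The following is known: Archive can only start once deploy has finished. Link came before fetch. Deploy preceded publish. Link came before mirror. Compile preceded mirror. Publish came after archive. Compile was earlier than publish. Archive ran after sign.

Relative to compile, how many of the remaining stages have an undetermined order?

Forced after compile: mirror and publish.
That leaves archive, deploy, fetch, link, and sign with no forced order relative to compile — 5.

5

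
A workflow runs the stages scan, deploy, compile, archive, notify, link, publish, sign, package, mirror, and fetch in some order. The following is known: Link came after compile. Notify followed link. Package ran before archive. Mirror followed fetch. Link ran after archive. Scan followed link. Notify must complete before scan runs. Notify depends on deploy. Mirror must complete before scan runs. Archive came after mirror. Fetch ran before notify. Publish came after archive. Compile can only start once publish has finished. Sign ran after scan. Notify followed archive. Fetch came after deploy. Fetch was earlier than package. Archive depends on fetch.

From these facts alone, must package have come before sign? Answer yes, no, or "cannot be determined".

Chain the constraints: package → archive → link → scan → sign. Each link is directly stated, so package comes before sign.

yes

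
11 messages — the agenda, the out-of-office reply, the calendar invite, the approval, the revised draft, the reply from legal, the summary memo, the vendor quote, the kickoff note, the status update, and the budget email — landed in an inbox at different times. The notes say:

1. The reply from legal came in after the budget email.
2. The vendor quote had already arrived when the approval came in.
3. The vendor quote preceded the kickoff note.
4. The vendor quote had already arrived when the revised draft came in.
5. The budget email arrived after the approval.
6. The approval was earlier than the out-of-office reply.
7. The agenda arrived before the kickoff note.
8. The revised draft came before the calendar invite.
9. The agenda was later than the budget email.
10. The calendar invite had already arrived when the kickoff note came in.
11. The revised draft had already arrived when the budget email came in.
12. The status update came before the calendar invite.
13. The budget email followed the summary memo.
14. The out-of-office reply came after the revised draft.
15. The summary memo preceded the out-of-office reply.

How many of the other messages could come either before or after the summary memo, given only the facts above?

Forced after the summary memo: the agenda, the budget email, the kickoff note, the out-of-office reply, and the reply from legal.
That leaves the approval, the calendar invite, the revised draft, the status update, and the vendor quote with no forced order relative to the summary memo — 5.

5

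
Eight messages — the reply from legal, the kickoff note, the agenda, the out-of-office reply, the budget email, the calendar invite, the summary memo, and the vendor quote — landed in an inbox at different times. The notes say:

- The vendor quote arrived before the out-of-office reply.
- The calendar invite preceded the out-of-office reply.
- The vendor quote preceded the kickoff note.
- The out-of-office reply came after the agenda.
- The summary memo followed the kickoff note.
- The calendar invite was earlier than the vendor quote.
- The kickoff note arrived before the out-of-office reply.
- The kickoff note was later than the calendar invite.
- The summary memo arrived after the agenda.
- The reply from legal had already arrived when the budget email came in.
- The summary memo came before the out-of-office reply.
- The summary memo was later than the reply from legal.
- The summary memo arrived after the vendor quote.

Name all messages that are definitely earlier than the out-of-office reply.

Directly stated before the out-of-office reply: the agenda, the calendar invite, the kickoff note, the summary memo, and the vendor quote.
The reply from legal reaches the out-of-office reply via the reply from legal → the summary memo → the out-of-office reply.
No chain forces the budget email ahead of the out-of-office reply.

the agenda, the calendar invite, the kickoff note, the reply from legal, the summary memo, the vendor quote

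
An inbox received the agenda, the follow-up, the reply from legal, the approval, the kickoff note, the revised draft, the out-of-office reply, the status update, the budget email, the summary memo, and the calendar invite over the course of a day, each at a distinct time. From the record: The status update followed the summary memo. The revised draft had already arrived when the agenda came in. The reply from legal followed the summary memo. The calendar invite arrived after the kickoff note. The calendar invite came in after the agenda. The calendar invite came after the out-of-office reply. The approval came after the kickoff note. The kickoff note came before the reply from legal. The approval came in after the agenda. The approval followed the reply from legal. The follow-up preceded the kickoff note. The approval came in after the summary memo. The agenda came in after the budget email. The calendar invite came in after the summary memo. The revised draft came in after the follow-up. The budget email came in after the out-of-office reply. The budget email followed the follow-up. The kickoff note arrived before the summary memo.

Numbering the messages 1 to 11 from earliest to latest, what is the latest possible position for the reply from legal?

The reply from legal must come before the approval — 1 message forced after it.
Everything else can be placed before the reply from legal in some valid order, so the reply from legal can sit as late as position 11 − 1 = 10.

10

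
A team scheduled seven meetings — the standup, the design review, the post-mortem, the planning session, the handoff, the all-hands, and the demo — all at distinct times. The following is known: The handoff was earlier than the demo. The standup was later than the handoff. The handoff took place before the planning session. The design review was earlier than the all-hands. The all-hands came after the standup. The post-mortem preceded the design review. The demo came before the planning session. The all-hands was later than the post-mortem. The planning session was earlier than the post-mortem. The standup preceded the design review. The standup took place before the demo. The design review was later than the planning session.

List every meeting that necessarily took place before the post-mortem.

the demo, the handoff, the planning session, the standup

Directly stated before the post-mortem: the planning session.
The demo reaches the post-mortem via the demo → the planning session → the post-mortem.
The handoff reaches the post-mortem via the handoff → the planning session → the post-mortem.
The standup reaches the post-mortem via the standup → the demo → the planning session → the post-mortem.
No chain forces the all-hands (or any of the others) ahead of the post-mortem.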